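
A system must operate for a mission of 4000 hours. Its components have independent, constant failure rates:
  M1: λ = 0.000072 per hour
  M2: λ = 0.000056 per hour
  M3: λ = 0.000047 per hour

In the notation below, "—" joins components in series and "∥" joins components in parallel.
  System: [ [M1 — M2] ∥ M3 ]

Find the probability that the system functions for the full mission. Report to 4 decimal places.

0.9313

R(M1) = exp(−0.000072 × 4000) = 0.749762
R(M2) = exp(−0.000056 × 4000) = 0.799315
R(M3) = exp(−0.000047 × 4000) = 0.828615
Series (M1 and M2): 0.749762 × 0.799315 = 0.599296
Parallel ([0.599296] and M3): 1 − (1 − 0.599296)(1 − 0.828615) = 0.9313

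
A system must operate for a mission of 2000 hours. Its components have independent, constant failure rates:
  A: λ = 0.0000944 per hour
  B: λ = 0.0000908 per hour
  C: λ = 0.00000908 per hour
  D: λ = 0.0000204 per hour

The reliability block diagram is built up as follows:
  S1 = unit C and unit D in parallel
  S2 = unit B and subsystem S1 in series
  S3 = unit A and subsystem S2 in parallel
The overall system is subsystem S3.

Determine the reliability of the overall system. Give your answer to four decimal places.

0.9713

R(A) = exp(−0.0000944 × 2000) = 0.827952
R(B) = exp(−0.0000908 × 2000) = 0.833935
R(C) = exp(−0.00000908 × 2000) = 0.982004
R(D) = exp(−0.0000204 × 2000) = 0.960021
Parallel (C and D): 1 − (1 − 0.982004)(1 − 0.960021) = 0.999281
Series (B and [0.999281]): 0.833935 × 0.999281 = 0.833335
Parallel (A and [0.833335]): 1 − (1 − 0.827952)(1 − 0.833335) = 0.9713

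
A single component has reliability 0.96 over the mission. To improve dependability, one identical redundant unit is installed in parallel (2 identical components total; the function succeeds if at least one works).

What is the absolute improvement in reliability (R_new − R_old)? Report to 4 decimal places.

0.0384

R_before = 0.96
R_after = 1 − (1 − 0.96)^2 = 0.9984
ΔR = 0.9984 − 0.96 = 0.0384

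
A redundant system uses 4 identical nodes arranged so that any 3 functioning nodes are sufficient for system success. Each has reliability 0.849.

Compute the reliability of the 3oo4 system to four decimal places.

R = Σ_{i=3}^{4} C(4,i) p^i (1−p)^{4−i} with p = 0.849
C(4,3)·0.849^3·0.151^1 = 0.369624
C(4,4)·0.849^4·0.151^0 = 0.519554
Sum = 0.8892

0.8892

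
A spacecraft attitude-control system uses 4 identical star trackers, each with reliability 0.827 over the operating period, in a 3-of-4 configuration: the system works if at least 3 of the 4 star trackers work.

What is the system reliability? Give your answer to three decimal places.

R = Σ_{i=3}^{4} C(4,i) p^i (1−p)^{4−i} with p = 0.827
C(4,3)·0.827^3·0.173^1 = 0.39140
C(4,4)·0.827^4·0.173^0 = 0.46776
Sum = 0.859

0.859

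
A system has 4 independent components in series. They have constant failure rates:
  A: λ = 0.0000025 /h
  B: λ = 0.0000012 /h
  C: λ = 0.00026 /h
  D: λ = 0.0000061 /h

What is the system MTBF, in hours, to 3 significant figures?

3710

Series of exponential components: λ_sys = Σ λ_i
λ_sys = 0.0000025 + 0.0000012 + 0.00026 + 0.0000061 = 2.6980e-04 /h
MTBF = 1 / λ_sys = 3710 h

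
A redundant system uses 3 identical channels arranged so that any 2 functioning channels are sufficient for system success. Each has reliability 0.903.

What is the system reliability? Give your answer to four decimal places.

0.9736

R = Σ_{i=2}^{3} C(3,i) p^i (1−p)^{3−i} with p = 0.903
C(3,2)·0.903^2·0.097^1 = 0.237284
C(3,3)·0.903^3·0.097^0 = 0.736314
Sum = 0.9736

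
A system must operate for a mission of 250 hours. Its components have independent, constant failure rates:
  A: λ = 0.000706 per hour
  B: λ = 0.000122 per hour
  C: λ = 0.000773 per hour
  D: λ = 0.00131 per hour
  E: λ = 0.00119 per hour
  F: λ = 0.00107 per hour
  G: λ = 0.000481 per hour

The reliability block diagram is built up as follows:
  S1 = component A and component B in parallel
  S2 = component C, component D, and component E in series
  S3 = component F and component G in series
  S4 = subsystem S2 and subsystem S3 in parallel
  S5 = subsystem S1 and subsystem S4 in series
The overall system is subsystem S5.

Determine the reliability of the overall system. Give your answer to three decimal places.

R(A) = exp(−0.000706 × 250) = 0.83820
R(B) = exp(−0.000122 × 250) = 0.96996
R(C) = exp(−0.000773 × 250) = 0.82428
R(D) = exp(−0.00131 × 250) = 0.72072
R(E) = exp(−0.00119 × 250) = 0.74267
R(F) = exp(−0.00107 × 250) = 0.76529
R(G) = exp(−0.000481 × 250) = 0.88670
Parallel (A and B): 1 − (1 − 0.83820)(1 − 0.96996) = 0.99514
Series (C, D, and E): 0.82428 × 0.72072 × 0.74267 = 0.44120
Series (F and G): 0.76529 × 0.88670 = 0.67858
Parallel ([0.44120] and [0.67858]): 1 − (1 − 0.44120)(1 − 0.67858) = 0.82039
Series ([0.99514] and [0.82039]): 0.99514 × 0.82039 = 0.816

0.816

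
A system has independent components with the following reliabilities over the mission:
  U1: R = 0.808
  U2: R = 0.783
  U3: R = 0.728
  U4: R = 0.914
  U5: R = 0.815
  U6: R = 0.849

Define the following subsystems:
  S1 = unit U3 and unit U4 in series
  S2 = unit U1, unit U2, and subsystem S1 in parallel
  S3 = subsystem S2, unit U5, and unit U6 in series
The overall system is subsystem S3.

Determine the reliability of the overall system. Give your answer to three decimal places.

Series (U3 and U4): 0.72800 × 0.91400 = 0.66539
Parallel (U1, U2, and [0.66539]): 1 − (1 − 0.80800)(1 − 0.78300)(1 − 0.66539) = 0.98606
Series ([0.98606], U5, and U6): 0.98606 × 0.81500 × 0.84900 = 0.682

0.682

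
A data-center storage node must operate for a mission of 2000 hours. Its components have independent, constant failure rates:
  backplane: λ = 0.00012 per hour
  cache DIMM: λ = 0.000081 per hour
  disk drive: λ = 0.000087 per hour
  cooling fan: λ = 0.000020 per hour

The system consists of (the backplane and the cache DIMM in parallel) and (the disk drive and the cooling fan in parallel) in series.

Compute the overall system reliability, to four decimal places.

R(backplane) = exp(−0.00012 × 2000) = 0.786628
R(cache DIMM) = exp(−0.000081 × 2000) = 0.850441
R(disk drive) = exp(−0.000087 × 2000) = 0.840297
R(cooling fan) = exp(−0.000020 × 2000) = 0.960789
Parallel (backplane and cache DIMM): 1 − (1 − 0.786628)(1 − 0.850441) = 0.968088
Parallel (disk drive and cooling fan): 1 − (1 − 0.840297)(1 − 0.960789) = 0.993738
Series ([0.968088] and [0.993738]): 0.968088 × 0.993738 = 0.9620

0.9620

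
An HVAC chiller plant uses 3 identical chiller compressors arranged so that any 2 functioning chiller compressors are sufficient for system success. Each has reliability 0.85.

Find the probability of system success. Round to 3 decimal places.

R = Σ_{i=2}^{3} C(3,i) p^i (1−p)^{3−i} with p = 0.85
C(3,2)·0.85^2·0.15^1 = 0.32513
C(3,3)·0.85^3·0.15^0 = 0.61413
Sum = 0.939

0.939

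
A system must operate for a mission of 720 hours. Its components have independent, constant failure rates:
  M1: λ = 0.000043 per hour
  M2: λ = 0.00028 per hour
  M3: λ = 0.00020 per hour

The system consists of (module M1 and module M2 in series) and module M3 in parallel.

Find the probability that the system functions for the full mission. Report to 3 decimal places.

0.972

R(M1) = exp(−0.000043 × 720) = 0.96951
R(M2) = exp(−0.00028 × 720) = 0.81742
R(M3) = exp(−0.00020 × 720) = 0.86589
Series (M1 and M2): 0.96951 × 0.81742 = 0.79250
Parallel ([0.79250] and M3): 1 − (1 − 0.79250)(1 − 0.86589) = 0.972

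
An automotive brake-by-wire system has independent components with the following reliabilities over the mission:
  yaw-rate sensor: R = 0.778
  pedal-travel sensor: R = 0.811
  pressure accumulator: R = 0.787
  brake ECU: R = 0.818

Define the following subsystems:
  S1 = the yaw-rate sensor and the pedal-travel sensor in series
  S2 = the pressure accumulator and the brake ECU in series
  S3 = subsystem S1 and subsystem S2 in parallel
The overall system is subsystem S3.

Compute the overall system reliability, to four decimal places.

0.8685

Series (yaw-rate sensor and pedal-travel sensor): 0.778000 × 0.811000 = 0.630958
Series (pressure accumulator and brake ECU): 0.787000 × 0.818000 = 0.643766
Parallel ([0.630958] and [0.643766]): 1 − (1 − 0.630958)(1 − 0.643766) = 0.8685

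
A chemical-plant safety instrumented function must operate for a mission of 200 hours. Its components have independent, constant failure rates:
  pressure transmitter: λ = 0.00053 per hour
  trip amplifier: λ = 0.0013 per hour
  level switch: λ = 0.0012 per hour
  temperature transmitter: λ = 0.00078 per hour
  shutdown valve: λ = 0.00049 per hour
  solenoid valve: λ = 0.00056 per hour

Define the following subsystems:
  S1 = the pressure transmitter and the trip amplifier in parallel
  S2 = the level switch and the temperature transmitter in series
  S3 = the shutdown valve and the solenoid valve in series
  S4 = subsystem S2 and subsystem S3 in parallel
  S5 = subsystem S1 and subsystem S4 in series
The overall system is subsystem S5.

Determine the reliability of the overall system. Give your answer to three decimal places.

R(pressure transmitter) = exp(−0.00053 × 200) = 0.89942
R(trip amplifier) = exp(−0.0013 × 200) = 0.77105
R(level switch) = exp(−0.0012 × 200) = 0.78663
R(temperature transmitter) = exp(−0.00078 × 200) = 0.85556
R(shutdown valve) = exp(−0.00049 × 200) = 0.90665
R(solenoid valve) = exp(−0.00056 × 200) = 0.89404
Parallel (pressure transmitter and trip amplifier): 1 − (1 − 0.89942)(1 − 0.77105) = 0.97697
Series (level switch and temperature transmitter): 0.78663 × 0.85556 = 0.67301
Series (shutdown valve and solenoid valve): 0.90665 × 0.89404 = 0.81058
Parallel ([0.67301] and [0.81058]): 1 − (1 − 0.67301)(1 − 0.81058) = 0.93806
Series ([0.97697] and [0.93806]): 0.97697 × 0.93806 = 0.916

0.916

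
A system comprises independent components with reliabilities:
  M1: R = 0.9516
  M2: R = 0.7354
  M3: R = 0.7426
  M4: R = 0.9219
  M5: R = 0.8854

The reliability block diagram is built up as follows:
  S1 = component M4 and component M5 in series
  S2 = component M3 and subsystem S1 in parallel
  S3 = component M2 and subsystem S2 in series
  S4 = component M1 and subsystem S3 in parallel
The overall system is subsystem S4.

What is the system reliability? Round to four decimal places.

0.9855

Series (M4 and M5): 0.921900 × 0.885400 = 0.816250
Parallel (M3 and [0.816250]): 1 − (1 − 0.742600)(1 − 0.816250) = 0.952703
Series (M2 and [0.952703]): 0.735400 × 0.952703 = 0.700618
Parallel (M1 and [0.700618]): 1 − (1 − 0.951600)(1 − 0.700618) = 0.9855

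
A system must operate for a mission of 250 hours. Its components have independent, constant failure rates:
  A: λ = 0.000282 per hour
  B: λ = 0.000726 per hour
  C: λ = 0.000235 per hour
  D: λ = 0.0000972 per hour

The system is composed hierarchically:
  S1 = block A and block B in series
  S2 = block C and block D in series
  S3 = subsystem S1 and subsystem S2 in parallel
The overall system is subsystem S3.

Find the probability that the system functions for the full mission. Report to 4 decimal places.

0.9822

R(A) = exp(−0.000282 × 250) = 0.931928
R(B) = exp(−0.000726 × 250) = 0.834018
R(C) = exp(−0.000235 × 250) = 0.942942
R(D) = exp(−0.0000972 × 250) = 0.975993
Series (A and B): 0.931928 × 0.834018 = 0.777245
Series (C and D): 0.942942 × 0.975993 = 0.920305
Parallel ([0.777245] and [0.920305]): 1 − (1 − 0.777245)(1 − 0.920305) = 0.9822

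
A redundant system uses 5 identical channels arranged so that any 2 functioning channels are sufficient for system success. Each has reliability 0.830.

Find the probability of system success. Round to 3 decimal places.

0.996

R = Σ_{i=2}^{5} C(5,i) p^i (1−p)^{5−i} with p = 0.830
C(5,2)·0.830^2·0.170^3 = 0.03385
C(5,3)·0.830^3·0.170^2 = 0.16525
C(5,4)·0.830^4·0.170^1 = 0.40340
C(5,5)·0.830^5·0.170^0 = 0.39390
Sum = 0.996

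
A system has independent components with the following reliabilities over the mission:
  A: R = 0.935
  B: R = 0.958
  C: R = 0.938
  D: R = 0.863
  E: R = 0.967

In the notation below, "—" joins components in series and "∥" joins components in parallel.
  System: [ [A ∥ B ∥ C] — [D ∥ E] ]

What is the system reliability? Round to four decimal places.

Parallel (A, B, and C): 1 − (1 − 0.935000)(1 − 0.958000)(1 − 0.938000) = 0.999831
Parallel (D and E): 1 − (1 − 0.863000)(1 − 0.967000) = 0.995479
Series ([0.999831] and [0.995479]): 0.999831 × 0.995479 = 0.9953

0.9953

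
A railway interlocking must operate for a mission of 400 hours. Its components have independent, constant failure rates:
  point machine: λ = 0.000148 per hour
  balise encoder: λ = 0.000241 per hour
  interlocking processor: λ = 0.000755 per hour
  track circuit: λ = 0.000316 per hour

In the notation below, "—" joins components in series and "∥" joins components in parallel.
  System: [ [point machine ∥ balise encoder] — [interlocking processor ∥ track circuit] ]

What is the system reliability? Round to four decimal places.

0.9639

R(point machine) = exp(−0.000148 × 400) = 0.942518
R(balise encoder) = exp(−0.000241 × 400) = 0.908101
R(interlocking processor) = exp(−0.000755 × 400) = 0.739338
R(track circuit) = exp(−0.000316 × 400) = 0.881262
Parallel (point machine and balise encoder): 1 − (1 − 0.942518)(1 − 0.908101) = 0.994717
Parallel (interlocking processor and track circuit): 1 − (1 − 0.739338)(1 − 0.881262) = 0.969050
Series ([0.994717] and [0.969050]): 0.994717 × 0.969050 = 0.9639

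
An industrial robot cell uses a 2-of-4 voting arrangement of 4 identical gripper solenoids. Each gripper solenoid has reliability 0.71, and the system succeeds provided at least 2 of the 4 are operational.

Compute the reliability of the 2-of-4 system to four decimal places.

R = Σ_{i=2}^{4} C(4,i) p^i (1−p)^{4−i} with p = 0.71
C(4,2)·0.71^2·0.29^2 = 0.254369
C(4,3)·0.71^3·0.29^1 = 0.415177
C(4,4)·0.71^4·0.29^0 = 0.254117
Sum = 0.9237

0.9237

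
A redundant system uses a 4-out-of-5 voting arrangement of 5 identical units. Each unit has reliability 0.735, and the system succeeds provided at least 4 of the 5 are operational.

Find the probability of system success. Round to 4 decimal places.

0.6012

R = Σ_{i=4}^{5} C(5,i) p^i (1−p)^{5−i} with p = 0.735
C(5,4)·0.735^4·0.265^1 = 0.386692
C(5,5)·0.735^5·0.265^0 = 0.214505
Sum = 0.6012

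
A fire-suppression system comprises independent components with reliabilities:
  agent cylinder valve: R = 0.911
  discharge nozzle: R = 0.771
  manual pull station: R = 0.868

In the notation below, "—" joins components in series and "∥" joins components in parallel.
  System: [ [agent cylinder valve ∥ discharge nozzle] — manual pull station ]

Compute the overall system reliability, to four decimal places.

0.8503

Parallel (agent cylinder valve and discharge nozzle): 1 − (1 − 0.911000)(1 − 0.771000) = 0.979619
Series ([0.979619] and manual pull station): 0.979619 × 0.868000 = 0.8503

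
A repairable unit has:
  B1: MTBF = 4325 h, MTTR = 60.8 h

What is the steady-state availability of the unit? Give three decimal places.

0.986

A(B1) = MTBF/(MTBF+MTTR) = 4325/(4325+60.8) = 0.986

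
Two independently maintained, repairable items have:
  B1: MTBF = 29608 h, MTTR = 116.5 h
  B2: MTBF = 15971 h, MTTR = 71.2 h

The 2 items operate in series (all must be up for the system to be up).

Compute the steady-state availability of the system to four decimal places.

0.9917

A(B1) = MTBF/(MTBF+MTTR) = 29608/(29608+116.5) = 0.996081
A(B2) = MTBF/(MTBF+MTTR) = 15971/(15971+71.2) = 0.995562
Series availability: 0.996081 × 0.995562 = 0.9917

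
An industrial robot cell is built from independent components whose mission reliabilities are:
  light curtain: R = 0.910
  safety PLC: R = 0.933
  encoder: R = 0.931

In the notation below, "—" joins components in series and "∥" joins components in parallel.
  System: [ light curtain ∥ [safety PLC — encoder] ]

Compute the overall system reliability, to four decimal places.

0.9882

Series (safety PLC and encoder): 0.933000 × 0.931000 = 0.868623
Parallel (light curtain and [0.868623]): 1 − (1 − 0.910000)(1 − 0.868623) = 0.9882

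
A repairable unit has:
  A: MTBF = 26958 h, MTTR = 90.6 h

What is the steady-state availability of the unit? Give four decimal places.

0.9967

A(A) = MTBF/(MTBF+MTTR) = 26958/(26958+90.6) = 0.9967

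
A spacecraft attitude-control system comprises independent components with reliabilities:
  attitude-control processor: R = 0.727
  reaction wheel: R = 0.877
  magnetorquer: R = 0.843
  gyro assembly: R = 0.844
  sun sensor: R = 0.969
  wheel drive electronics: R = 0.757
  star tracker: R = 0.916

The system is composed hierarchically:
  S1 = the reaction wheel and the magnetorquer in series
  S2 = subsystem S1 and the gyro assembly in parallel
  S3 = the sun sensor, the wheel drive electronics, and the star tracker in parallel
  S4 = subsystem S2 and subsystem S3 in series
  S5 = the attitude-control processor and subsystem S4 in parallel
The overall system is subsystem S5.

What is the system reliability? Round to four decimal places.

Series (reaction wheel and magnetorquer): 0.877000 × 0.843000 = 0.739311
Parallel ([0.739311] and gyro assembly): 1 − (1 − 0.739311)(1 − 0.844000) = 0.959333
Parallel (sun sensor, wheel drive electronics, and star tracker): 1 − (1 − 0.969000)(1 − 0.757000)(1 − 0.916000) = 0.999367
Series ([0.959333] and [0.999367]): 0.959333 × 0.999367 = 0.958726
Parallel (attitude-control processor and [0.958726]): 1 − (1 − 0.727000)(1 − 0.958726) = 0.9887

0.9887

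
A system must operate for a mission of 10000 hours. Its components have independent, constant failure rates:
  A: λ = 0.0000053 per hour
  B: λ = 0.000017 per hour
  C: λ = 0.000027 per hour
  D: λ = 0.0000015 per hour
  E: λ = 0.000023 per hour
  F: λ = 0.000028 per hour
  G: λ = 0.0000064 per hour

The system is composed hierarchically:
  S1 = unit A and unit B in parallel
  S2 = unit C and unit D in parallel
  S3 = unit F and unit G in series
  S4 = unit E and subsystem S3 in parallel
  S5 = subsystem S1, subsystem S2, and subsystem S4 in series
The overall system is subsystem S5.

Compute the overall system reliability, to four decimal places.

0.9293

R(A) = exp(−0.0000053 × 10000) = 0.948380
R(B) = exp(−0.000017 × 10000) = 0.843665
R(C) = exp(−0.000027 × 10000) = 0.763379
R(D) = exp(−0.0000015 × 10000) = 0.985112
R(E) = exp(−0.000023 × 10000) = 0.794534
R(F) = exp(−0.000028 × 10000) = 0.755784
R(G) = exp(−0.0000064 × 10000) = 0.938005
Parallel (A and B): 1 − (1 − 0.948380)(1 − 0.843665) = 0.991930
Parallel (C and D): 1 − (1 − 0.763379)(1 − 0.985112) = 0.996477
Series (F and G): 0.755784 × 0.938005 = 0.708929
Parallel (E and [0.708929]): 1 − (1 − 0.794534)(1 − 0.708929) = 0.940195
Series ([0.991930], [0.996477], and [0.940195]): 0.991930 × 0.996477 × 0.940195 = 0.9293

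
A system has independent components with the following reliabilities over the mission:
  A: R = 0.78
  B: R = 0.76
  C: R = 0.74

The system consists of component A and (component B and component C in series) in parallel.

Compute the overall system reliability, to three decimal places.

0.904

Series (B and C): 0.76000 × 0.74000 = 0.56240
Parallel (A and [0.56240]): 1 − (1 − 0.78000)(1 − 0.56240) = 0.904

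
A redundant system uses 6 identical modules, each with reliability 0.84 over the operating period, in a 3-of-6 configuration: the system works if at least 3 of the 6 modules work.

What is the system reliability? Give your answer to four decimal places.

0.9925

R = Σ_{i=3}^{6} C(6,i) p^i (1−p)^{6−i} with p = 0.84
C(6,3)·0.84^3·0.16^3 = 0.048554
C(6,4)·0.84^4·0.16^2 = 0.191183
C(6,5)·0.84^5·0.16^1 = 0.401483
C(6,6)·0.84^6·0.16^0 = 0.351298
Sum = 0.9925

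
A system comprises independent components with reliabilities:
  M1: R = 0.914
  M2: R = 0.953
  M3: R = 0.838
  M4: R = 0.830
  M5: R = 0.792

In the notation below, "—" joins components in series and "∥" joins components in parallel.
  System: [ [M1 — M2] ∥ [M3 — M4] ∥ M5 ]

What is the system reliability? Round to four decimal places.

0.9918

Series (M1 and M2): 0.914000 × 0.953000 = 0.871042
Series (M3 and M4): 0.838000 × 0.830000 = 0.695540
Parallel ([0.871042], [0.695540], and M5): 1 − (1 − 0.871042)(1 − 0.695540)(1 − 0.792000) = 0.9918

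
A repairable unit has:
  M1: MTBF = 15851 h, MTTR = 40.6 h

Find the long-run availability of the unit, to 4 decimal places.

0.9974

A(M1) = MTBF/(MTBF+MTTR) = 15851/(15851+40.6) = 0.9974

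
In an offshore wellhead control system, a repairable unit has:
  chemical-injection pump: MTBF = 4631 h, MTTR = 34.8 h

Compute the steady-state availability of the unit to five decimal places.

A(chemical-injection pump) = MTBF/(MTBF+MTTR) = 4631/(4631+34.8) = 0.99254

0.99254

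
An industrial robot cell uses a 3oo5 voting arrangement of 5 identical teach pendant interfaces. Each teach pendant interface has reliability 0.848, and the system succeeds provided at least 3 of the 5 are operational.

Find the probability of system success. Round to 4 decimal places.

R = Σ_{i=3}^{5} C(5,i) p^i (1−p)^{5−i} with p = 0.848
C(5,3)·0.848^3·0.152^2 = 0.140888
C(5,4)·0.848^4·0.152^1 = 0.393004
C(5,5)·0.848^5·0.152^0 = 0.438510
Sum = 0.9724

0.9724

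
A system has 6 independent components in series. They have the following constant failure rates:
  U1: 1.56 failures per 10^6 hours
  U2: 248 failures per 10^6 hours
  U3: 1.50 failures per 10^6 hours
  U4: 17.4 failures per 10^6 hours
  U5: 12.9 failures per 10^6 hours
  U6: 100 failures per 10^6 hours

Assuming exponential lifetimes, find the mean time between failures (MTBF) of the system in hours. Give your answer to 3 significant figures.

2620

Series of exponential components: λ_sys = Σ λ_i
λ_sys = 0.00000156 + 0.000248 + 0.00000150 + 0.0000174 + 0.0000129 + 0.000100 = 3.8136e-04 /h
MTBF = 1 / λ_sys = 2620 h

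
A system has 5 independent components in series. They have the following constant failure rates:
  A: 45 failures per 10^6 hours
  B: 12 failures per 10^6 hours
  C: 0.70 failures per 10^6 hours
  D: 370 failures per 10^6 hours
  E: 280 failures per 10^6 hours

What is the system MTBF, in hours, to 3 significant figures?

Series of exponential components: λ_sys = Σ λ_i
λ_sys = 0.000045 + 0.000012 + 0.00000070 + 0.00037 + 0.00028 = 7.0770e-04 /h
MTBF = 1 / λ_sys = 1410 h

1410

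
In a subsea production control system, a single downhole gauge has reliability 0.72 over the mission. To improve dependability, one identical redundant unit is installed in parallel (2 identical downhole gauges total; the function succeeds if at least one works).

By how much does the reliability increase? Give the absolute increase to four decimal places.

R_before = 0.72
R_after = 1 − (1 − 0.72)^2 = 0.9216
ΔR = 0.9216 − 0.72 = 0.2016

0.2016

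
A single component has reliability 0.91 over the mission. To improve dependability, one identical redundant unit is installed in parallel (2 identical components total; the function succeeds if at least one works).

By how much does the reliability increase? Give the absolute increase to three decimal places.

R_before = 0.91
R_after = 1 − (1 − 0.91)^2 = 0.992
ΔR = 0.992 − 0.91 = 0.082

0.082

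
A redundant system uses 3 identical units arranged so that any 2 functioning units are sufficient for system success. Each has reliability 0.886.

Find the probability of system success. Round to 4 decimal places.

R = Σ_{i=2}^{3} C(3,i) p^i (1−p)^{3−i} with p = 0.886
C(3,2)·0.886^2·0.114^1 = 0.268469
C(3,3)·0.886^3·0.114^0 = 0.695506
Sum = 0.9640

0.9640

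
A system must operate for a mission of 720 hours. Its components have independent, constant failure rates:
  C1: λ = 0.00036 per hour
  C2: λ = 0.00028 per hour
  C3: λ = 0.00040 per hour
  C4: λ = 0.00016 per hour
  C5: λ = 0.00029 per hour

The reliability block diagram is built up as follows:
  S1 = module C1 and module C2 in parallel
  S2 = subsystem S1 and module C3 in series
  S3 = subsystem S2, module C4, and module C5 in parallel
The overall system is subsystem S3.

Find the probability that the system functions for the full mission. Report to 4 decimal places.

0.9942

R(C1) = exp(−0.00036 × 720) = 0.771669
R(C2) = exp(−0.00028 × 720) = 0.817422
R(C3) = exp(−0.00040 × 720) = 0.749762
R(C4) = exp(−0.00016 × 720) = 0.891188
R(C5) = exp(−0.00029 × 720) = 0.811558
Parallel (C1 and C2): 1 − (1 − 0.771669)(1 − 0.817422) = 0.958312
Series ([0.958312] and C3): 0.958312 × 0.749762 = 0.718506
Parallel ([0.718506], C4, and C5): 1 − (1 − 0.718506)(1 − 0.891188)(1 − 0.811558) = 0.9942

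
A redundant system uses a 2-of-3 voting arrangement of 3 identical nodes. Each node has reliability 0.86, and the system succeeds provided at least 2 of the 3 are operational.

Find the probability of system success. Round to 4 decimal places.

R = Σ_{i=2}^{3} C(3,i) p^i (1−p)^{3−i} with p = 0.86
C(3,2)·0.86^2·0.14^1 = 0.310632
C(3,3)·0.86^3·0.14^0 = 0.636056
Sum = 0.9467

0.9467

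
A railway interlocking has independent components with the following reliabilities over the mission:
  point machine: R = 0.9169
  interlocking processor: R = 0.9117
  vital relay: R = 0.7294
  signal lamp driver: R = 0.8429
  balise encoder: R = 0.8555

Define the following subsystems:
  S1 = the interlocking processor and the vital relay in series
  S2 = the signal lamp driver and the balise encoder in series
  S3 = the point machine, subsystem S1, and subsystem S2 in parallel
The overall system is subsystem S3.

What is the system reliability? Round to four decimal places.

0.9922

Series (interlocking processor and vital relay): 0.911700 × 0.729400 = 0.664994
Series (signal lamp driver and balise encoder): 0.842900 × 0.855500 = 0.721101
Parallel (point machine, [0.664994], and [0.721101]): 1 − (1 − 0.916900)(1 − 0.664994)(1 − 0.721101) = 0.9922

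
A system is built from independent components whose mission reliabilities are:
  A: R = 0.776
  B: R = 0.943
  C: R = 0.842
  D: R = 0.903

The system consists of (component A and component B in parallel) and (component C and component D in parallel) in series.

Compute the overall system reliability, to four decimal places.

Parallel (A and B): 1 − (1 − 0.776000)(1 − 0.943000) = 0.987232
Parallel (C and D): 1 − (1 − 0.842000)(1 − 0.903000) = 0.984674
Series ([0.987232] and [0.984674]): 0.987232 × 0.984674 = 0.9721

0.9721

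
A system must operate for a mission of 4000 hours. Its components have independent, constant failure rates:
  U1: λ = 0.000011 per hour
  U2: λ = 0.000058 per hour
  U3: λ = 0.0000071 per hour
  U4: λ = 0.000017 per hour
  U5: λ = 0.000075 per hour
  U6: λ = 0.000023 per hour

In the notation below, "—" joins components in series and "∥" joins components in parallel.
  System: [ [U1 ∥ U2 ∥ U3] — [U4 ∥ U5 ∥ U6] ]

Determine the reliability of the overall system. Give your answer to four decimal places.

R(U1) = exp(−0.000011 × 4000) = 0.956954
R(U2) = exp(−0.000058 × 4000) = 0.792946
R(U3) = exp(−0.0000071 × 4000) = 0.971999
R(U4) = exp(−0.000017 × 4000) = 0.934260
R(U5) = exp(−0.000075 × 4000) = 0.740818
R(U6) = exp(−0.000023 × 4000) = 0.912105
Parallel (U1, U2, and U3): 1 − (1 − 0.956954)(1 − 0.792946)(1 − 0.971999) = 0.999750
Parallel (U4, U5, and U6): 1 − (1 − 0.934260)(1 − 0.740818)(1 − 0.912105) = 0.998502
Series ([0.999750] and [0.998502]): 0.999750 × 0.998502 = 0.9983

0.9983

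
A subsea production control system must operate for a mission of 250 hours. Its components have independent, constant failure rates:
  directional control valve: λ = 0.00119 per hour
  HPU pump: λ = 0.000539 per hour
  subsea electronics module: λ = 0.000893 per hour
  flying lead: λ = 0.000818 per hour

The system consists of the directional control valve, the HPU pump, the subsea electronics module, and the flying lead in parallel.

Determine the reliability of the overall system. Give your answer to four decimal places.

0.9988

R(directional control valve) = exp(−0.00119 × 250) = 0.742673
R(HPU pump) = exp(−0.000539 × 250) = 0.873934
R(subsea electronics module) = exp(−0.000893 × 250) = 0.799915
R(flying lead) = exp(−0.000818 × 250) = 0.815055
Parallel (directional control valve, HPU pump, subsea electronics module, and flying lead): 1 − (1 − 0.742673)(1 − 0.873934)(1 − 0.799915)(1 − 0.815055) = 0.9988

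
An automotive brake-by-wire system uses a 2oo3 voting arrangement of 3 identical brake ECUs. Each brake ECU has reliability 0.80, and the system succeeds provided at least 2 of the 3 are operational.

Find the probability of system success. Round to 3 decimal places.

R = Σ_{i=2}^{3} C(3,i) p^i (1−p)^{3−i} with p = 0.80
C(3,2)·0.80^2·0.20^1 = 0.38400
C(3,3)·0.80^3·0.20^0 = 0.51200
Sum = 0.896

0.896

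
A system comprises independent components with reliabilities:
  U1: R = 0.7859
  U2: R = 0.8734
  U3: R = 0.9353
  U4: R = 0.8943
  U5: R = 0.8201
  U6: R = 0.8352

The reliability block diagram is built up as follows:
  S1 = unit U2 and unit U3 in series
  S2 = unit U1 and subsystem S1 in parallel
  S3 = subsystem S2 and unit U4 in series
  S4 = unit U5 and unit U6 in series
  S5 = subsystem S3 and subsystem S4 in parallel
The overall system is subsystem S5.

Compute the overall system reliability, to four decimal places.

Series (U2 and U3): 0.873400 × 0.935300 = 0.816891
Parallel (U1 and [0.816891]): 1 − (1 − 0.785900)(1 − 0.816891) = 0.960796
Series ([0.960796] and U4): 0.960796 × 0.894300 = 0.859240
Series (U5 and U6): 0.820100 × 0.835200 = 0.684948
Parallel ([0.859240] and [0.684948]): 1 − (1 − 0.859240)(1 − 0.684948) = 0.9557

0.9557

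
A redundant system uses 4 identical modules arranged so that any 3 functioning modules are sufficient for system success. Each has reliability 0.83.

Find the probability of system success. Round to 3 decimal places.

R = Σ_{i=3}^{4} C(4,i) p^i (1−p)^{4−i} with p = 0.83
C(4,3)·0.83^3·0.17^1 = 0.38882
C(4,4)·0.83^4·0.17^0 = 0.47458
Sum = 0.863

0.863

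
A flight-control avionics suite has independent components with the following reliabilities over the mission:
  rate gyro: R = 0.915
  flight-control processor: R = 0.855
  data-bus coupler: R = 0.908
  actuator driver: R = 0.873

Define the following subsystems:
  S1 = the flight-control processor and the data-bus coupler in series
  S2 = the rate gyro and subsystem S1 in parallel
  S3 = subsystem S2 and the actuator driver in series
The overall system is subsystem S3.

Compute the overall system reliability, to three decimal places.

0.856

Series (flight-control processor and data-bus coupler): 0.85500 × 0.90800 = 0.77634
Parallel (rate gyro and [0.77634]): 1 − (1 − 0.91500)(1 − 0.77634) = 0.98099
Series ([0.98099] and actuator driver): 0.98099 × 0.87300 = 0.856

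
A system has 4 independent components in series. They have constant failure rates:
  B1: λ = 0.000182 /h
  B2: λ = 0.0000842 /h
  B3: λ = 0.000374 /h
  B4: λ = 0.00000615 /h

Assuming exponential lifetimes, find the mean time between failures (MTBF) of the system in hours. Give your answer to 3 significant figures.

1550

Series of exponential components: λ_sys = Σ λ_i
λ_sys = 0.000182 + 0.0000842 + 0.000374 + 0.00000615 = 6.4635e-04 /h
MTBF = 1 / λ_sys = 1550 h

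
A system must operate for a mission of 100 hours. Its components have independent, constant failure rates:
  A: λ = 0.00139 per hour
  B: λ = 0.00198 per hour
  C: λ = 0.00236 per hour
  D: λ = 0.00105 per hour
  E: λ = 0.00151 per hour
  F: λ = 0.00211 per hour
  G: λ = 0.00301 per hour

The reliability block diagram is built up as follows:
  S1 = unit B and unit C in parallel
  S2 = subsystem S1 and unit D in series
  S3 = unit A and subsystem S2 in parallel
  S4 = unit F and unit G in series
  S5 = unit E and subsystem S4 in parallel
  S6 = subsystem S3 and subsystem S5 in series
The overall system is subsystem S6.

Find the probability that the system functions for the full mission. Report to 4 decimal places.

R(A) = exp(−0.00139 × 100) = 0.870228
R(B) = exp(−0.00198 × 100) = 0.820370
R(C) = exp(−0.00236 × 100) = 0.789781
R(D) = exp(−0.00105 × 100) = 0.900325
R(E) = exp(−0.00151 × 100) = 0.859848
R(F) = exp(−0.00211 × 100) = 0.809774
R(G) = exp(−0.00301 × 100) = 0.740078
Parallel (B and C): 1 − (1 − 0.820370)(1 − 0.789781) = 0.962238
Series ([0.962238] and D): 0.962238 × 0.900325 = 0.866327
Parallel (A and [0.866327]): 1 − (1 − 0.870228)(1 − 0.866327) = 0.982653
Series (F and G): 0.809774 × 0.740078 = 0.599296
Parallel (E and [0.599296]): 1 − (1 − 0.859848)(1 − 0.599296) = 0.943841
Series ([0.982653] and [0.943841]): 0.982653 × 0.943841 = 0.9275

0.9275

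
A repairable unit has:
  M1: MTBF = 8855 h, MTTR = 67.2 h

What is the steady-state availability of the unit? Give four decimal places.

A(M1) = MTBF/(MTBF+MTTR) = 8855/(8855+67.2) = 0.9925

0.9925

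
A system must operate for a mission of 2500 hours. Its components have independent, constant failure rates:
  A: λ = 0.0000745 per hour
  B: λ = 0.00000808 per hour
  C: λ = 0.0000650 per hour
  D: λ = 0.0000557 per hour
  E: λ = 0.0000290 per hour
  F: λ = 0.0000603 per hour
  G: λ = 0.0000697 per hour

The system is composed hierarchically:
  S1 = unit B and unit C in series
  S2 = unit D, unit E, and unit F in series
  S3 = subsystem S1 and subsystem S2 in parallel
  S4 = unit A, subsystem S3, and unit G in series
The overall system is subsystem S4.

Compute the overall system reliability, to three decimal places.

0.662

R(A) = exp(−0.0000745 × 2500) = 0.83007
R(B) = exp(−0.00000808 × 2500) = 0.98000
R(C) = exp(−0.0000650 × 2500) = 0.85002
R(D) = exp(−0.0000557 × 2500) = 0.87001
R(E) = exp(−0.0000290 × 2500) = 0.93007
R(F) = exp(−0.0000603 × 2500) = 0.86006
R(G) = exp(−0.0000697 × 2500) = 0.84009
Series (B and C): 0.98000 × 0.85002 = 0.83302
Series (D, E, and F): 0.87001 × 0.93007 × 0.86006 = 0.69593
Parallel ([0.83302] and [0.69593]): 1 − (1 − 0.83302)(1 − 0.69593) = 0.94923
Series (A, [0.94923], and G): 0.83007 × 0.94923 × 0.84009 = 0.662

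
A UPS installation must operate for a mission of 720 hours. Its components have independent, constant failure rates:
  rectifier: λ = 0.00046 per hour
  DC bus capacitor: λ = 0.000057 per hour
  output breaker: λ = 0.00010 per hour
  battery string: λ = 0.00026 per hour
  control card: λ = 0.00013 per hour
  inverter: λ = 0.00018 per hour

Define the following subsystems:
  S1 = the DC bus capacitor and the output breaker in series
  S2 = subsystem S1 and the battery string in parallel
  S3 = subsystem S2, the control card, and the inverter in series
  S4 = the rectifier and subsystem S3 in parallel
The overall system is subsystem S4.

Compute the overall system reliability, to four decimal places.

0.9395

R(rectifier) = exp(−0.00046 × 720) = 0.718062
R(DC bus capacitor) = exp(−0.000057 × 720) = 0.959791
R(output breaker) = exp(−0.00010 × 720) = 0.930531
R(battery string) = exp(−0.00026 × 720) = 0.829278
R(control card) = exp(−0.00013 × 720) = 0.910647
R(inverter) = exp(−0.00018 × 720) = 0.878447
Series (DC bus capacitor and output breaker): 0.959791 × 0.930531 = 0.893115
Parallel ([0.893115] and battery string): 1 − (1 − 0.893115)(1 − 0.829278) = 0.981752
Series ([0.981752], control card, and inverter): 0.981752 × 0.910647 × 0.878447 = 0.785358
Parallel (rectifier and [0.785358]): 1 − (1 − 0.718062)(1 − 0.785358) = 0.9395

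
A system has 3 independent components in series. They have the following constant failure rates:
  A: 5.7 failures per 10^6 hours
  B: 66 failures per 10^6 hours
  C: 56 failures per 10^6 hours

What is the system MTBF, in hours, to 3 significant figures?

Series of exponential components: λ_sys = Σ λ_i
λ_sys = 0.0000057 + 0.000066 + 0.000056 = 1.2770e-04 /h
MTBF = 1 / λ_sys = 7830 h

7830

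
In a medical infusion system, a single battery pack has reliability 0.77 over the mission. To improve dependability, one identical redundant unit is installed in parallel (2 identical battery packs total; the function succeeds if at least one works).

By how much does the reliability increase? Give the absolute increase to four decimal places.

R_before = 0.77
R_after = 1 − (1 − 0.77)^2 = 0.9471
ΔR = 0.9471 − 0.77 = 0.1771

0.1771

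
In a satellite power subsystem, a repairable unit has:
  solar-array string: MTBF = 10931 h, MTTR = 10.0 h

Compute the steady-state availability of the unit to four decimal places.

0.9991

A(solar-array string) = MTBF/(MTBF+MTTR) = 10931/(10931+10.0) = 0.9991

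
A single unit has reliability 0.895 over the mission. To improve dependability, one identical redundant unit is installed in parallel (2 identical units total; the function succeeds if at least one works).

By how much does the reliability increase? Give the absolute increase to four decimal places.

0.0940

R_before = 0.895
R_after = 1 − (1 − 0.895)^2 = 0.9890
ΔR = 0.9890 − 0.895 = 0.0940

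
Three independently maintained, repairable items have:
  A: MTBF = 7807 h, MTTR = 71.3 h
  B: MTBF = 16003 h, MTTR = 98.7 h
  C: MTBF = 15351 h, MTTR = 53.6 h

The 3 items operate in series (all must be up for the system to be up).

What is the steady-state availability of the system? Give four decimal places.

0.9814

A(A) = MTBF/(MTBF+MTTR) = 7807/(7807+71.3) = 0.990950
A(B) = MTBF/(MTBF+MTTR) = 16003/(16003+98.7) = 0.993870
A(C) = MTBF/(MTBF+MTTR) = 15351/(15351+53.6) = 0.996521
Series availability: 0.990950 × 0.993870 × 0.996521 = 0.9814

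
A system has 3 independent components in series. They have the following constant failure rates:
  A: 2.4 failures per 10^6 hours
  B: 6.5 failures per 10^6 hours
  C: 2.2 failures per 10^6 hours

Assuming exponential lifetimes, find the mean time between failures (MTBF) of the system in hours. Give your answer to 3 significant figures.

Series of exponential components: λ_sys = Σ λ_i
λ_sys = 0.0000024 + 0.0000065 + 0.0000022 = 1.1100e-05 /h
MTBF = 1 / λ_sys = 90100 h

90100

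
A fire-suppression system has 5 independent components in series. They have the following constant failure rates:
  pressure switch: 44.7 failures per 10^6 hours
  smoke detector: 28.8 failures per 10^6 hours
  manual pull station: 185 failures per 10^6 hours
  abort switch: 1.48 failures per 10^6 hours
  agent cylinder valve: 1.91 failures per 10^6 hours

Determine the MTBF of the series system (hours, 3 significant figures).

3820

Series of exponential components: λ_sys = Σ λ_i
λ_sys = 0.0000447 + 0.0000288 + 0.000185 + 0.00000148 + 0.00000191 = 2.6189e-04 /h
MTBF = 1 / λ_sys = 3820 h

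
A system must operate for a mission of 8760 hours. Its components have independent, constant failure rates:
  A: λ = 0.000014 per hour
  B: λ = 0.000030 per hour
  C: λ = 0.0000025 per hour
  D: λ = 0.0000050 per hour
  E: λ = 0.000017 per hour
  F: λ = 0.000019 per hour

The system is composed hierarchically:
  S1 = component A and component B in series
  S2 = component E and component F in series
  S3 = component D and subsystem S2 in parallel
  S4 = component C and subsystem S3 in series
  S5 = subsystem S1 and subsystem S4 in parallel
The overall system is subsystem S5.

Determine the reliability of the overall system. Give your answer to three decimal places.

R(A) = exp(−0.000014 × 8760) = 0.88458
R(B) = exp(−0.000030 × 8760) = 0.76890
R(C) = exp(−0.0000025 × 8760) = 0.97834
R(D) = exp(−0.0000050 × 8760) = 0.95715
R(E) = exp(−0.000017 × 8760) = 0.86164
R(F) = exp(−0.000019 × 8760) = 0.84667
Series (A and B): 0.88458 × 0.76890 = 0.68015
Series (E and F): 0.86164 × 0.84667 = 0.72952
Parallel (D and [0.72952]): 1 − (1 − 0.95715)(1 − 0.72952) = 0.98841
Series (C and [0.98841]): 0.97834 × 0.98841 = 0.96700
Parallel ([0.68015] and [0.96700]): 1 − (1 − 0.68015)(1 − 0.96700) = 0.989

0.989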